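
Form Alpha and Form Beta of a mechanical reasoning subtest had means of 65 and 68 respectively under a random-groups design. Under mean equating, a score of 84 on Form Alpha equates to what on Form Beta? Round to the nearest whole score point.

87

Mean equating: y = x + (M_Y − M_X) = 84 + (68 − 65) = 87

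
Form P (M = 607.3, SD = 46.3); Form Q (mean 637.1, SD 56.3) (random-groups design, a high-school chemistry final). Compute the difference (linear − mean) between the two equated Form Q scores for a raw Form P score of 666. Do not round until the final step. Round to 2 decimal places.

Mean-equated: 666 + (637.1 − 607.3) = 695.80
Linear-equated: (56.3/46.3)(666 − 607.3) + 637.1 = 708.478
Difference = 708.478 − 695.80 = 12.68

12.68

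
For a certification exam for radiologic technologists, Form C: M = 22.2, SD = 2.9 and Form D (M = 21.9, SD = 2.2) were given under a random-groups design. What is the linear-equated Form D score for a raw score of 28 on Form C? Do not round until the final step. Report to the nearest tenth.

26.3

Linear equating: y = (SD_Y/SD_X)(x − M_X) + M_Y
y = (2.2/2.9)(28 − 22.2) + 21.9
y = 0.758621 × 5.8 + 21.9 = 4.4000 + 21.9 = 26.3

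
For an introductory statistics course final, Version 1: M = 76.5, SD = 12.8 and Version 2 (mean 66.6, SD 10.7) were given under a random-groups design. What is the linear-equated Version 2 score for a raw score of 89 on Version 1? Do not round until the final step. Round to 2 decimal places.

Linear equating: y = (SD_Y/SD_X)(x − M_X) + M_Y
y = (10.7/12.8)(89 − 76.5) + 66.6
y = 0.835937 × 12.5 + 66.6 = 10.4492 + 66.6 = 77.05

77.05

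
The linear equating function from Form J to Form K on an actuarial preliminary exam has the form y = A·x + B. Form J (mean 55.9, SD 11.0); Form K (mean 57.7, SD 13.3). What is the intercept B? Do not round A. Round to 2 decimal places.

-9.89

A = SD_Y / SD_X = 13.3 / 11.0 = 1.209091
B = M_Y − A·M_X = 57.7 − 1.209091 × 55.9 = -9.89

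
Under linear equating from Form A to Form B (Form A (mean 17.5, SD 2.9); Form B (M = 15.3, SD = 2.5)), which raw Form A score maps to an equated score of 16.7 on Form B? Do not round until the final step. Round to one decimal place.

19.1

Invert y = (SD_Y/SD_X)(x − M_X) + M_Y:
x = (SD_X/SD_Y)(y − M_Y) + M_X = (2.9/2.5)(16.7 − 15.3) + 17.5
x = 1.160000 × 1.400 + 17.5 = 19.1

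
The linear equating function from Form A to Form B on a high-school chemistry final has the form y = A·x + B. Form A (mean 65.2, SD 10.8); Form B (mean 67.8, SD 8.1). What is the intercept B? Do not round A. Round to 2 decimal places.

18.90

A = SD_Y / SD_X = 8.1 / 10.8 = 0.750000
B = M_Y − A·M_X = 67.8 − 0.750000 × 65.2 = 18.90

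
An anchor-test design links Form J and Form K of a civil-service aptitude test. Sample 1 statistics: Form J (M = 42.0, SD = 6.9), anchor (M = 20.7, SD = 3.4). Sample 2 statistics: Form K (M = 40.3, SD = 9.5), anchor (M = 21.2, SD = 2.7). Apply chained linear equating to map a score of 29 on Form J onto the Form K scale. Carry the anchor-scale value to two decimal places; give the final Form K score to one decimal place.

Form J → anchor (Sample 1): v = (3.4/6.9)(29 − 42.0) + 20.7 = 14.29
anchor → Form K (Sample 2): y = (9.5/2.7)(14.29 − 21.2) + 40.3 = 16.0

16.0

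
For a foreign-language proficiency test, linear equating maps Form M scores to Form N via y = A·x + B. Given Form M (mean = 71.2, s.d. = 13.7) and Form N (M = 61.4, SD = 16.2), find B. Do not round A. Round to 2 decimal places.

A = SD_Y / SD_X = 16.2 / 13.7 = 1.182482
B = M_Y − A·M_X = 61.4 − 1.182482 × 71.2 = -22.79

-22.79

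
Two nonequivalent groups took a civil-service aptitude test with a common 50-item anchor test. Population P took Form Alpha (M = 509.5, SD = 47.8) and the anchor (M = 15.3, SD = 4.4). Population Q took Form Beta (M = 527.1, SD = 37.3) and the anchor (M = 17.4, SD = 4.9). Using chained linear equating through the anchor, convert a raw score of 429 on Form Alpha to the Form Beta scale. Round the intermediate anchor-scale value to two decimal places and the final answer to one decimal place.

Form Alpha → anchor (Population P): v = (4.4/47.8)(429 − 509.5) + 15.3 = 7.89
anchor → Form Beta (Population Q): y = (37.3/4.9)(7.89 − 17.4) + 527.1 = 454.7

454.7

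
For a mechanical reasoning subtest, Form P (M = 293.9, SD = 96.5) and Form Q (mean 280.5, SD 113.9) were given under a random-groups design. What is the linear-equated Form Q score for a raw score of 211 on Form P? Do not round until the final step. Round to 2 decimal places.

182.65

Linear equating: y = (SD_Y/SD_X)(x − M_X) + M_Y
y = (113.9/96.5)(211 − 293.9) + 280.5
y = 1.180311 × -82.9 + 280.5 = -97.8478 + 280.5 = 182.65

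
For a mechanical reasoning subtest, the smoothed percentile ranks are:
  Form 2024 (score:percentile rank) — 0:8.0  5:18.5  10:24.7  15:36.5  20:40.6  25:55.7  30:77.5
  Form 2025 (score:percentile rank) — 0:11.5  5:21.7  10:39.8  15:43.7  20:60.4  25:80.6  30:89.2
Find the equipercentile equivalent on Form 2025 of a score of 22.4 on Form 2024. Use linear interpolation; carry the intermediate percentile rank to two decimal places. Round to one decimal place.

16.2

PR of 22.4 on Form 2024: 40.6 + (22.4 − 20)/(25 − 20) × (55.7 − 40.6) = 47.85
On Form 2025, PR 47.85 falls between score 15 (PR 43.7) and 20 (PR 60.4).
Interpolate: 15 + (47.85 − 43.7)/(60.4 − 43.7) × (20 − 15) = 16.2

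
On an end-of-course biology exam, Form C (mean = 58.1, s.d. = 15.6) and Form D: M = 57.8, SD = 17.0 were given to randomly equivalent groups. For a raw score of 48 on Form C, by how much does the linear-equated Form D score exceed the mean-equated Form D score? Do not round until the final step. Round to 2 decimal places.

-0.91

Mean-equated: 48 + (57.8 − 58.1) = 47.70
Linear-equated: (17.0/15.6)(48 − 58.1) + 57.8 = 46.794
Difference = 46.794 − 47.70 = -0.91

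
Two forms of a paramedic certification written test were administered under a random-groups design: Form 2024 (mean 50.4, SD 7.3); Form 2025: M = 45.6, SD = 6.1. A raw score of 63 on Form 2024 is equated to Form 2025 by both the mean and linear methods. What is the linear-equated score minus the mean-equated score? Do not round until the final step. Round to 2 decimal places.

-2.07

Mean-equated: 63 + (45.6 − 50.4) = 58.20
Linear-equated: (6.1/7.3)(63 − 50.4) + 45.6 = 56.129
Difference = 56.129 − 58.20 = -2.07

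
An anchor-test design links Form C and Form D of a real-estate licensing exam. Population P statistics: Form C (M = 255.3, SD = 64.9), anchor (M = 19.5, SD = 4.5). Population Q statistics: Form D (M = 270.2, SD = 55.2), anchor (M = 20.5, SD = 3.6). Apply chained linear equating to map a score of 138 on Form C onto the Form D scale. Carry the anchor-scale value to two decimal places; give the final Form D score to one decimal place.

130.2

Form C → anchor (Population P): v = (4.5/64.9)(138 − 255.3) + 19.5 = 11.37
anchor → Form D (Population Q): y = (55.2/3.6)(11.37 − 20.5) + 270.2 = 130.2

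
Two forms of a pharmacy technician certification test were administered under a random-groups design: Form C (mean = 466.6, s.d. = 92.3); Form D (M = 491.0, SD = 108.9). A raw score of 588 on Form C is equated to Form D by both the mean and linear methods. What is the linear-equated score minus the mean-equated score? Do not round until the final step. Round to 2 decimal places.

21.83

Mean-equated: 588 + (491.0 − 466.6) = 612.40
Linear-equated: (108.9/92.3)(588 − 466.6) + 491.0 = 634.234
Difference = 634.234 − 612.40 = 21.83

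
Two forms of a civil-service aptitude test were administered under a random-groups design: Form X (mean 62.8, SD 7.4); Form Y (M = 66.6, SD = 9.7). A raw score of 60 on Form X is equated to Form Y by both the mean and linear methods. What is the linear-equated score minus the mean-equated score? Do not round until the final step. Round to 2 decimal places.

-0.87

Mean-equated: 60 + (66.6 − 62.8) = 63.80
Linear-equated: (9.7/7.4)(60 − 62.8) + 66.6 = 62.930
Difference = 62.930 − 63.80 = -0.87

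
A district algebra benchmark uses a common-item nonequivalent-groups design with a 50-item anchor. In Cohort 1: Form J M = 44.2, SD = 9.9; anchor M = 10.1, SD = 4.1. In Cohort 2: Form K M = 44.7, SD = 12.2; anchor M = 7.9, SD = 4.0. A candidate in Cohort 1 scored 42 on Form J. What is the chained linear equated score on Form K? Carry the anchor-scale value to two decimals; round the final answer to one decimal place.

Form J → anchor (Cohort 1): v = (4.1/9.9)(42 − 44.2) + 10.1 = 9.19
anchor → Form K (Cohort 2): y = (12.2/4.0)(9.19 − 7.9) + 44.7 = 48.6

48.6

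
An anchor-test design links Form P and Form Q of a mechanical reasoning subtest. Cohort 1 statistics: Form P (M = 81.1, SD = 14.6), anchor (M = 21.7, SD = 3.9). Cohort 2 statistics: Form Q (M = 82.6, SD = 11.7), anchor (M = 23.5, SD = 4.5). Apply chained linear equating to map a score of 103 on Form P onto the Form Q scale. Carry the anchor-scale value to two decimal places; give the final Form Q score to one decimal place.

93.1

Form P → anchor (Cohort 1): v = (3.9/14.6)(103 − 81.1) + 21.7 = 27.55
anchor → Form Q (Cohort 2): y = (11.7/4.5)(27.55 − 23.5) + 82.6 = 93.1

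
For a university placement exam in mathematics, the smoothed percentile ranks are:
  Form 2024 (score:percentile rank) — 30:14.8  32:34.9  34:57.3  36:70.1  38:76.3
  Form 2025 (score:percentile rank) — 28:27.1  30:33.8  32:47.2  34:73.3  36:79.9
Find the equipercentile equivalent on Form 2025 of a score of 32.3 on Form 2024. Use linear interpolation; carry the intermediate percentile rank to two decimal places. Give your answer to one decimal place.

PR of 32.3 on Form 2024: 34.9 + (32.3 − 32)/(34 − 32) × (57.3 − 34.9) = 38.26
On Form 2025, PR 38.26 falls between score 30 (PR 33.8) and 32 (PR 47.2).
Interpolate: 30 + (38.26 − 33.8)/(47.2 − 33.8) × (32 − 30) = 30.7

30.7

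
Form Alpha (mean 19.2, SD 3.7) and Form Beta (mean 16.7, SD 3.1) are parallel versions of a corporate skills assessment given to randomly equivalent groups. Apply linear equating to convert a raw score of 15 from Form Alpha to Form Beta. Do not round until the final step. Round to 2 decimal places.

Linear equating: y = (SD_Y/SD_X)(x − M_X) + M_Y
y = (3.1/3.7)(15 − 19.2) + 16.7
y = 0.837838 × -4.2 + 16.7 = -3.5189 + 16.7 = 13.18

13.18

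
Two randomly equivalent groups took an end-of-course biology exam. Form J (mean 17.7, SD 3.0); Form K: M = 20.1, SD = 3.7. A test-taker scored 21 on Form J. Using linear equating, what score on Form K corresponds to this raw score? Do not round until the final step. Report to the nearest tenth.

Linear equating: y = (SD_Y/SD_X)(x − M_X) + M_Y
y = (3.7/3.0)(21 − 17.7) + 20.1
y = 1.233333 × 3.3 + 20.1 = 4.0700 + 20.1 = 24.2

24.2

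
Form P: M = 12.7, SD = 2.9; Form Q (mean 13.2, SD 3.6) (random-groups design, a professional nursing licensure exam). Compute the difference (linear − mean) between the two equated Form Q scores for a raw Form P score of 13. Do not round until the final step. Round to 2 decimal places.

0.07

Mean-equated: 13 + (13.2 − 12.7) = 13.50
Linear-equated: (3.6/2.9)(13 − 12.7) + 13.2 = 13.572
Difference = 13.572 − 13.50 = 0.07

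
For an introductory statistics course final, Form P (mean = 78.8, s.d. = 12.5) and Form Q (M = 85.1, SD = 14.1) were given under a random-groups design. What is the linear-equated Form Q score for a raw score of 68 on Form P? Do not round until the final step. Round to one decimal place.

72.9

Linear equating: y = (SD_Y/SD_X)(x − M_X) + M_Y
y = (14.1/12.5)(68 − 78.8) + 85.1
y = 1.128000 × -10.8 + 85.1 = -12.1824 + 85.1 = 72.9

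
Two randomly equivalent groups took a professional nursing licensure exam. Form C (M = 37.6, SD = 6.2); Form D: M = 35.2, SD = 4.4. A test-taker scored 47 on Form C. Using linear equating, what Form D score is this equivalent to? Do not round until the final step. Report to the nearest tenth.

Linear equating: y = (SD_Y/SD_X)(x − M_X) + M_Y
y = (4.4/6.2)(47 − 37.6) + 35.2
y = 0.709677 × 9.4 + 35.2 = 6.6710 + 35.2 = 41.9

41.9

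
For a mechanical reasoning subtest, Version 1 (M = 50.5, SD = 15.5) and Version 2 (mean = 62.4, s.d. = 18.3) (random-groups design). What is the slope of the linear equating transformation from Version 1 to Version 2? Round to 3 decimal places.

1.181

A = SD_Y / SD_X = 18.3 / 15.5 = 1.181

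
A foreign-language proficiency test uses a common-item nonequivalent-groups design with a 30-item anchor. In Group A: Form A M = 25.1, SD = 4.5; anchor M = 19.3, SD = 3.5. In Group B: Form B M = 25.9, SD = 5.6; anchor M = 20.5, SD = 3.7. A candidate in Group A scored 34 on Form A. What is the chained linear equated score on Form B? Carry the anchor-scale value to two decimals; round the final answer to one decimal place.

Form A → anchor (Group A): v = (3.5/4.5)(34 − 25.1) + 19.3 = 26.22
anchor → Form B (Group B): y = (5.6/3.7)(26.22 − 20.5) + 25.9 = 34.6

34.6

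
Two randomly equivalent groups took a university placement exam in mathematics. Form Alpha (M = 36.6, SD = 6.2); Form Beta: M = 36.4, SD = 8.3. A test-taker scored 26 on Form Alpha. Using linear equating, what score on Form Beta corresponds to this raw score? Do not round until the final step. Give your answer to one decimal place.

22.2

Linear equating: y = (SD_Y/SD_X)(x − M_X) + M_Y
y = (8.3/6.2)(26 − 36.6) + 36.4
y = 1.338710 × -10.6 + 36.4 = -14.1903 + 36.4 = 22.2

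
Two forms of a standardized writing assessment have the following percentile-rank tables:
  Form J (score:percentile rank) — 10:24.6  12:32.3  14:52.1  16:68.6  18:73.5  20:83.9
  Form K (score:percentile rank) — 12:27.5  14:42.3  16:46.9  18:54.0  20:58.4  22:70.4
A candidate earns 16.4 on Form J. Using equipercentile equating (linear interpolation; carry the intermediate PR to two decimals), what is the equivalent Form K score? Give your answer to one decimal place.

PR of 16.4 on Form J: 68.6 + (16.4 − 16)/(18 − 16) × (73.5 − 68.6) = 69.58
On Form K, PR 69.58 falls between score 20 (PR 58.4) and 22 (PR 70.4).
Interpolate: 20 + (69.58 − 58.4)/(70.4 − 58.4) × (22 − 20) = 21.9

21.9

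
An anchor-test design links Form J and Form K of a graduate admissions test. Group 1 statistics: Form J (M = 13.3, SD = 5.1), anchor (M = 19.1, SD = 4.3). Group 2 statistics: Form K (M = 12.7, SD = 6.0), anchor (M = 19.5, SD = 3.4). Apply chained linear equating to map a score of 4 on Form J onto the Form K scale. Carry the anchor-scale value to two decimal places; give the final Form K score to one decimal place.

Form J → anchor (Group 1): v = (4.3/5.1)(4 − 13.3) + 19.1 = 11.26
anchor → Form K (Group 2): y = (6.0/3.4)(11.26 − 19.5) + 12.7 = -1.8

-1.8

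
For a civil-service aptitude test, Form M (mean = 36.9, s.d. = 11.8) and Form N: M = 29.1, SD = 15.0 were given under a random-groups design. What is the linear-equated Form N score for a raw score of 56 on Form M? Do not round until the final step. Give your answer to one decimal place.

Linear equating: y = (SD_Y/SD_X)(x − M_X) + M_Y
y = (15.0/11.8)(56 − 36.9) + 29.1
y = 1.271186 × 19.1 + 29.1 = 24.2797 + 29.1 = 53.4

53.4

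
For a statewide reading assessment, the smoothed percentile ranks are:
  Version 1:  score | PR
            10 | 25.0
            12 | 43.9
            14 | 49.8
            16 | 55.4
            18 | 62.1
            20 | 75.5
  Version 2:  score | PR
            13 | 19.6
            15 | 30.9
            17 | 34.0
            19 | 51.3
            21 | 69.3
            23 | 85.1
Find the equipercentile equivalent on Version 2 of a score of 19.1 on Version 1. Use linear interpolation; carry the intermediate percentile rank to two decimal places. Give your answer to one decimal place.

21.0

PR of 19.1 on Version 1: 62.1 + (19.1 − 18)/(20 − 18) × (75.5 − 62.1) = 69.47
On Version 2, PR 69.47 falls between score 21 (PR 69.3) and 23 (PR 85.1).
Interpolate: 21 + (69.47 − 69.3)/(85.1 − 69.3) × (23 − 21) = 21.0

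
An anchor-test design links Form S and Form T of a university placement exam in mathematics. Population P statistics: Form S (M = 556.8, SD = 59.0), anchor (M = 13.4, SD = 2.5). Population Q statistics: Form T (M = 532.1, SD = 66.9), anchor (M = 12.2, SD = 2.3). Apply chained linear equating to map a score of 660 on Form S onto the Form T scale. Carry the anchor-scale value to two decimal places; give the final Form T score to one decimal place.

Form S → anchor (Population P): v = (2.5/59.0)(660 − 556.8) + 13.4 = 17.77
anchor → Form T (Population Q): y = (66.9/2.3)(17.77 − 12.2) + 532.1 = 694.1

694.1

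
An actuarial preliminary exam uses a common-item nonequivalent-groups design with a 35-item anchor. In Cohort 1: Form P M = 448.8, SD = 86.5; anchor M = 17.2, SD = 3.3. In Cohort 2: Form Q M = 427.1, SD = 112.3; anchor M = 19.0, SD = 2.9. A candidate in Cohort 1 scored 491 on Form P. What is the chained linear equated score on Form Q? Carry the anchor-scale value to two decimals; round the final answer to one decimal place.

419.7

Form P → anchor (Cohort 1): v = (3.3/86.5)(491 − 448.8) + 17.2 = 18.81
anchor → Form Q (Cohort 2): y = (112.3/2.9)(18.81 − 19.0) + 427.1 = 419.7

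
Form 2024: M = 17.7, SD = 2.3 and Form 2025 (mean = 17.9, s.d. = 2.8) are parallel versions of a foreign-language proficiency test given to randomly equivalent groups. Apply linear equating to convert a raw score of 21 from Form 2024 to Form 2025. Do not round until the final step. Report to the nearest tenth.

21.9

Linear equating: y = (SD_Y/SD_X)(x − M_X) + M_Y
y = (2.8/2.3)(21 − 17.7) + 17.9
y = 1.217391 × 3.3 + 17.9 = 4.0174 + 17.9 = 21.9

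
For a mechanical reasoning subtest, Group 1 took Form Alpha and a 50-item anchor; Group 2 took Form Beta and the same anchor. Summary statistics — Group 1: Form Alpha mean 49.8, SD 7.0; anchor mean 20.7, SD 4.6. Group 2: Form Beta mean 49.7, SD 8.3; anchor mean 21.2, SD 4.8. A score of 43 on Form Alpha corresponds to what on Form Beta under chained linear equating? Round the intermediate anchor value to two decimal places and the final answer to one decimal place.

Form Alpha → anchor (Group 1): v = (4.6/7.0)(43 − 49.8) + 20.7 = 16.23
anchor → Form Beta (Group 2): y = (8.3/4.8)(16.23 − 21.2) + 49.7 = 41.1

41.1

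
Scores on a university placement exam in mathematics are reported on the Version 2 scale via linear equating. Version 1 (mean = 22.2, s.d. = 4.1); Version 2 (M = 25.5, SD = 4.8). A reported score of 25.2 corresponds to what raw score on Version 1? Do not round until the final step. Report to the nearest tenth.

21.9

Invert y = (SD_Y/SD_X)(x − M_X) + M_Y:
x = (SD_X/SD_Y)(y − M_Y) + M_X = (4.1/4.8)(25.2 − 25.5) + 22.2
x = 0.854167 × -0.300 + 22.2 = 21.9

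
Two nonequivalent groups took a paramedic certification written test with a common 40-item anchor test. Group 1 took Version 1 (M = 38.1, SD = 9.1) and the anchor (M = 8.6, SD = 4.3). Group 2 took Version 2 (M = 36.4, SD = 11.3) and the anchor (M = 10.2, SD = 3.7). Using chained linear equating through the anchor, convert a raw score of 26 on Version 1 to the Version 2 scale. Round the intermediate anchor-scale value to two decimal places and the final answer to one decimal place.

14.0

Version 1 → anchor (Group 1): v = (4.3/9.1)(26 − 38.1) + 8.6 = 2.88
anchor → Version 2 (Group 2): y = (11.3/3.7)(2.88 − 10.2) + 36.4 = 14.0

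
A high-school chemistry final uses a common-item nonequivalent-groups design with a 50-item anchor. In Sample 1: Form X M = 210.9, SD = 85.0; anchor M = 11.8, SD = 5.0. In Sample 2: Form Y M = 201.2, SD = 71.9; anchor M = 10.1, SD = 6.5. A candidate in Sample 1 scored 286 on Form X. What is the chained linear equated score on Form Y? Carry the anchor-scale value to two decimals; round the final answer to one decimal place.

Form X → anchor (Sample 1): v = (5.0/85.0)(286 − 210.9) + 11.8 = 16.22
anchor → Form Y (Sample 2): y = (71.9/6.5)(16.22 − 10.1) + 201.2 = 268.9

268.9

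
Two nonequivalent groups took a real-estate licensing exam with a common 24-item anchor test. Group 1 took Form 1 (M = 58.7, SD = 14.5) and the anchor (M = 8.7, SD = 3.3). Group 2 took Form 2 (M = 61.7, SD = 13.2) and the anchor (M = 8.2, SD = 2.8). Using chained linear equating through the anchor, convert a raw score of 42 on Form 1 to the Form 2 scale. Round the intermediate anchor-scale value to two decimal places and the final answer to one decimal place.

46.1

Form 1 → anchor (Group 1): v = (3.3/14.5)(42 − 58.7) + 8.7 = 4.90
anchor → Form 2 (Group 2): y = (13.2/2.8)(4.90 − 8.2) + 61.7 = 46.1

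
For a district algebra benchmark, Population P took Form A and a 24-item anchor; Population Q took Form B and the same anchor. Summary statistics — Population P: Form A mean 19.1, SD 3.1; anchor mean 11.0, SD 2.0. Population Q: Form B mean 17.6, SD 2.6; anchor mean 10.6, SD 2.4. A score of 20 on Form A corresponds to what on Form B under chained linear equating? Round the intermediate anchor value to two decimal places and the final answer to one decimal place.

Form A → anchor (Population P): v = (2.0/3.1)(20 − 19.1) + 11.0 = 11.58
anchor → Form B (Population Q): y = (2.6/2.4)(11.58 − 10.6) + 17.6 = 18.7

18.7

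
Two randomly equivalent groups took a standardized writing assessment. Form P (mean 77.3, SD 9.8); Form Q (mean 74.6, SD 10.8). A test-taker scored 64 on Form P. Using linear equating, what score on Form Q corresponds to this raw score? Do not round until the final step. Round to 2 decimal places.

Linear equating: y = (SD_Y/SD_X)(x − M_X) + M_Y
y = (10.8/9.8)(64 − 77.3) + 74.6
y = 1.102041 × -13.3 + 74.6 = -14.6571 + 74.6 = 59.94

59.94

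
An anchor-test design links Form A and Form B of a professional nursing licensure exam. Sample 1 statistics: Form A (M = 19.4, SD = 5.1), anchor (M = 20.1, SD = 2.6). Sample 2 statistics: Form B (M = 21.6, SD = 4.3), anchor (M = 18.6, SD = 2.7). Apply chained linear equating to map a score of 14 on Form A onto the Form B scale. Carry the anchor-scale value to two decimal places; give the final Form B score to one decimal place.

19.6

Form A → anchor (Sample 1): v = (2.6/5.1)(14 − 19.4) + 20.1 = 17.35
anchor → Form B (Sample 2): y = (4.3/2.7)(17.35 − 18.6) + 21.6 = 19.6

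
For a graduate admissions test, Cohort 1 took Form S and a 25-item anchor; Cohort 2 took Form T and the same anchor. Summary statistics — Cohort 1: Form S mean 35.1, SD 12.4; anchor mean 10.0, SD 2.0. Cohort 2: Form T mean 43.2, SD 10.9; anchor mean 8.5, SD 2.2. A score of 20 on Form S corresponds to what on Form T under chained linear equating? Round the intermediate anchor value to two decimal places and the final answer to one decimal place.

38.5

Form S → anchor (Cohort 1): v = (2.0/12.4)(20 − 35.1) + 10.0 = 7.56
anchor → Form T (Cohort 2): y = (10.9/2.2)(7.56 − 8.5) + 43.2 = 38.5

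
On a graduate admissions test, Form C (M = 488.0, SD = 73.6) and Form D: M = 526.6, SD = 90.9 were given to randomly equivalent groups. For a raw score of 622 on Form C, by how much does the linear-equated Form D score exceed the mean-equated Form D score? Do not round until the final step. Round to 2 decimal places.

31.50

Mean-equated: 622 + (526.6 − 488.0) = 660.60
Linear-equated: (90.9/73.6)(622 − 488.0) + 526.6 = 692.097
Difference = 692.097 − 660.60 = 31.50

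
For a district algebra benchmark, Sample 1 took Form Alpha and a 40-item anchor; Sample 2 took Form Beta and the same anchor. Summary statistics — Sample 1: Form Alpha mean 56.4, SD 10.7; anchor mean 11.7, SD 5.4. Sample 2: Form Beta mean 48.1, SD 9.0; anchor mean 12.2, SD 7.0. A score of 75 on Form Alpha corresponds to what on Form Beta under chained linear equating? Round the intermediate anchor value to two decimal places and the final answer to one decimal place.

59.5

Form Alpha → anchor (Sample 1): v = (5.4/10.7)(75 − 56.4) + 11.7 = 21.09
anchor → Form Beta (Sample 2): y = (9.0/7.0)(21.09 − 12.2) + 48.1 = 59.5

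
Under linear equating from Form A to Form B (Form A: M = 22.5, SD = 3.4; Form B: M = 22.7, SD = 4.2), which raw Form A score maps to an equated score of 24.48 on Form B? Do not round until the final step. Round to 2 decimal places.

Invert y = (SD_Y/SD_X)(x − M_X) + M_Y:
x = (SD_X/SD_Y)(y − M_Y) + M_X = (3.4/4.2)(24.48 − 22.7) + 22.5
x = 0.809524 × 1.780 + 22.5 = 23.94

23.94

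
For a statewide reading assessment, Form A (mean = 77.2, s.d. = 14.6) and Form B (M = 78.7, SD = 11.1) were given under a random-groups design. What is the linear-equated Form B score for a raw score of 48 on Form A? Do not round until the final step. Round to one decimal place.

56.5

Linear equating: y = (SD_Y/SD_X)(x − M_X) + M_Y
y = (11.1/14.6)(48 − 77.2) + 78.7
y = 0.760274 × -29.2 + 78.7 = -22.2000 + 78.7 = 56.5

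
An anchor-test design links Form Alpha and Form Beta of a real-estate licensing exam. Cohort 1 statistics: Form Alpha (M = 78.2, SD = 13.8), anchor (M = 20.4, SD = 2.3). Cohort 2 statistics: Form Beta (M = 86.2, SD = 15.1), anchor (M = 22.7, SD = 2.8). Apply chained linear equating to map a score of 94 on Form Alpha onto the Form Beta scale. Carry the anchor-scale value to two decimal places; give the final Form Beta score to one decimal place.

88.0

Form Alpha → anchor (Cohort 1): v = (2.3/13.8)(94 − 78.2) + 20.4 = 23.03
anchor → Form Beta (Cohort 2): y = (15.1/2.8)(23.03 − 22.7) + 86.2 = 88.0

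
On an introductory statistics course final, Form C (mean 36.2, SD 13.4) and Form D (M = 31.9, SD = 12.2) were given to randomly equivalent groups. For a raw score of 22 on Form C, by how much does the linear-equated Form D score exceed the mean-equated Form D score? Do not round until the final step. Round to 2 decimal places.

1.27

Mean-equated: 22 + (31.9 − 36.2) = 17.70
Linear-equated: (12.2/13.4)(22 − 36.2) + 31.9 = 18.972
Difference = 18.972 − 17.70 = 1.27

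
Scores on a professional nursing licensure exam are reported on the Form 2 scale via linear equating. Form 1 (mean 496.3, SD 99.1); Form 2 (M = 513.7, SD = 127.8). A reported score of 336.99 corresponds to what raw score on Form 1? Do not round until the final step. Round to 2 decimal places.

Invert y = (SD_Y/SD_X)(x − M_X) + M_Y:
x = (SD_X/SD_Y)(y − M_Y) + M_X = (99.1/127.8)(336.99 − 513.7) + 496.3
x = 0.775430 × -176.710 + 496.3 = 359.27

359.27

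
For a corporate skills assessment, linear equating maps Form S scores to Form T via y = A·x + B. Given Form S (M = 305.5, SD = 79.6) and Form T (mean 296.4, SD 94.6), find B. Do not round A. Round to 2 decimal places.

-66.67

A = SD_Y / SD_X = 94.6 / 79.6 = 1.188442
B = M_Y − A·M_X = 296.4 − 1.188442 × 305.5 = -66.67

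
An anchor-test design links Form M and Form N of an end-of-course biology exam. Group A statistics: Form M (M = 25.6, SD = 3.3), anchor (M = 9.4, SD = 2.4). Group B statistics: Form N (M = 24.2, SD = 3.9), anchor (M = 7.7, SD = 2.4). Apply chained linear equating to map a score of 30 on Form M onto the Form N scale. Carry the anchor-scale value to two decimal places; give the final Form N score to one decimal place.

Form M → anchor (Group A): v = (2.4/3.3)(30 − 25.6) + 9.4 = 12.60
anchor → Form N (Group B): y = (3.9/2.4)(12.60 − 7.7) + 24.2 = 32.2

32.2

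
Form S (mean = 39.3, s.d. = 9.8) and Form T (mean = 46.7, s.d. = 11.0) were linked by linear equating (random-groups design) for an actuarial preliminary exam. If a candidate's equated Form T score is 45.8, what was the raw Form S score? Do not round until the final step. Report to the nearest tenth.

38.5

Invert y = (SD_Y/SD_X)(x − M_X) + M_Y:
x = (SD_X/SD_Y)(y − M_Y) + M_X = (9.8/11.0)(45.8 − 46.7) + 39.3
x = 0.890909 × -0.900 + 39.3 = 38.5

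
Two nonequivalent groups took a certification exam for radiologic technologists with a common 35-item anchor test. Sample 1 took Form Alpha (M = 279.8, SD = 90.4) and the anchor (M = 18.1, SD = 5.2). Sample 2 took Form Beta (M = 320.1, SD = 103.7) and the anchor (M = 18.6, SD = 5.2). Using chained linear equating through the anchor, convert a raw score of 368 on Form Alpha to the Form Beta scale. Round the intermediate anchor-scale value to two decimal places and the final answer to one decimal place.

411.2

Form Alpha → anchor (Sample 1): v = (5.2/90.4)(368 − 279.8) + 18.1 = 23.17
anchor → Form Beta (Sample 2): y = (103.7/5.2)(23.17 − 18.6) + 320.1 = 411.2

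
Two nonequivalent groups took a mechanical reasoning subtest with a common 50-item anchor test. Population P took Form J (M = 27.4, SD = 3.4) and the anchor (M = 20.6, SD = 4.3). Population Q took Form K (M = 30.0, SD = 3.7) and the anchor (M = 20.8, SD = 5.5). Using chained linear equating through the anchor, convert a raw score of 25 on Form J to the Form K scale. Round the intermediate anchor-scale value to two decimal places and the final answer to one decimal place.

Form J → anchor (Population P): v = (4.3/3.4)(25 − 27.4) + 20.6 = 17.56
anchor → Form K (Population Q): y = (3.7/5.5)(17.56 − 20.8) + 30.0 = 27.8

27.8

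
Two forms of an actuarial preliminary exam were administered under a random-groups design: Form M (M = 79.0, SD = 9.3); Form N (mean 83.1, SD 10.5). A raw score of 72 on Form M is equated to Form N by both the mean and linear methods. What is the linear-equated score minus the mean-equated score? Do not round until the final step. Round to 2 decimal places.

-0.90

Mean-equated: 72 + (83.1 − 79.0) = 76.10
Linear-equated: (10.5/9.3)(72 − 79.0) + 83.1 = 75.197
Difference = 75.197 − 76.10 = -0.90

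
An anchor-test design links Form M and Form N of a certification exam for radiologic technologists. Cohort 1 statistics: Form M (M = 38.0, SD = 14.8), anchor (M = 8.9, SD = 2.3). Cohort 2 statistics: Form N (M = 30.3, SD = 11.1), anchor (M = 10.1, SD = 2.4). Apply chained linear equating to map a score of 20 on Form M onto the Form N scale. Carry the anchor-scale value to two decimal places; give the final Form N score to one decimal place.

Form M → anchor (Cohort 1): v = (2.3/14.8)(20 − 38.0) + 8.9 = 6.10
anchor → Form N (Cohort 2): y = (11.1/2.4)(6.10 − 10.1) + 30.3 = 11.8

11.8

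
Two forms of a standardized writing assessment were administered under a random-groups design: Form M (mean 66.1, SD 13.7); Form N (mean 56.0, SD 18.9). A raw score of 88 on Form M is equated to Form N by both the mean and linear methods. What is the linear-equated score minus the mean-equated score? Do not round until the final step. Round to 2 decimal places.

Mean-equated: 88 + (56.0 − 66.1) = 77.90
Linear-equated: (18.9/13.7)(88 − 66.1) + 56.0 = 86.212
Difference = 86.212 − 77.90 = 8.31

8.31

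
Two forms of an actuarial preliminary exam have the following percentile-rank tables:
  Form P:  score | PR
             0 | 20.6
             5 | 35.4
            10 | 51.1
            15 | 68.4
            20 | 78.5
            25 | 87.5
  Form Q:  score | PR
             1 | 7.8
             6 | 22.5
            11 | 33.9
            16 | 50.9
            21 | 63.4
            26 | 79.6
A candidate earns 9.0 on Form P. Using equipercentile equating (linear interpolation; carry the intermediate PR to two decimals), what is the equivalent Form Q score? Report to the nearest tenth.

PR of 9.0 on Form P: 35.4 + (9.0 − 5)/(10 − 5) × (51.1 − 35.4) = 47.96
On Form Q, PR 47.96 falls between score 11 (PR 33.9) and 16 (PR 50.9).
Interpolate: 11 + (47.96 − 33.9)/(50.9 − 33.9) × (16 − 11) = 15.1

15.1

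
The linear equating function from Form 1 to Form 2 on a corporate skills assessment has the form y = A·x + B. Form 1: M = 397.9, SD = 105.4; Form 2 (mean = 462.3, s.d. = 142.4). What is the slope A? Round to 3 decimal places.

1.351

A = SD_Y / SD_X = 142.4 / 105.4 = 1.351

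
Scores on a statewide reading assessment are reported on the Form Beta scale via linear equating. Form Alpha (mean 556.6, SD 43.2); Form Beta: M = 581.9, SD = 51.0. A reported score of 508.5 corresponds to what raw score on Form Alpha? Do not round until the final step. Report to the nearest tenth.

494.4

Invert y = (SD_Y/SD_X)(x − M_X) + M_Y:
x = (SD_X/SD_Y)(y − M_Y) + M_X = (43.2/51.0)(508.5 − 581.9) + 556.6
x = 0.847059 × -73.400 + 556.6 = 494.4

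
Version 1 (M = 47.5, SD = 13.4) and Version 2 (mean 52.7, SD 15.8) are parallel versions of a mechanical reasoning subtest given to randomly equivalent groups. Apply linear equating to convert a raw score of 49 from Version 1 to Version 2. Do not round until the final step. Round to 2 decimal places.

54.47

Linear equating: y = (SD_Y/SD_X)(x − M_X) + M_Y
y = (15.8/13.4)(49 − 47.5) + 52.7
y = 1.179104 × 1.5 + 52.7 = 1.7687 + 52.7 = 54.47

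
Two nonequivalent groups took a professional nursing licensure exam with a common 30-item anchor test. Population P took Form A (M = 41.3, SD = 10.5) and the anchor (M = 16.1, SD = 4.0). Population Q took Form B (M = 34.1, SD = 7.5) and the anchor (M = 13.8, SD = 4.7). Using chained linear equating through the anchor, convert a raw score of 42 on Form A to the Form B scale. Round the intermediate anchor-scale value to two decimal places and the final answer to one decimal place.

Form A → anchor (Population P): v = (4.0/10.5)(42 − 41.3) + 16.1 = 16.37
anchor → Form B (Population Q): y = (7.5/4.7)(16.37 − 13.8) + 34.1 = 38.2

38.2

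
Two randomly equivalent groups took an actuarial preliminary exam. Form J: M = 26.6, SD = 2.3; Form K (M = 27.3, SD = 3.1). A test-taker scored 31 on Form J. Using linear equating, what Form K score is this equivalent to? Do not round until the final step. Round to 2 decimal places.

Linear equating: y = (SD_Y/SD_X)(x − M_X) + M_Y
y = (3.1/2.3)(31 − 26.6) + 27.3
y = 1.347826 × 4.4 + 27.3 = 5.9304 + 27.3 = 33.23

33.23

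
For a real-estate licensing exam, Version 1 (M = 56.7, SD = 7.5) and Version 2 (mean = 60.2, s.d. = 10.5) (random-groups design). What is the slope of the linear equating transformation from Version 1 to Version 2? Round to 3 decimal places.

1.400

A = SD_Y / SD_X = 10.5 / 7.5 = 1.400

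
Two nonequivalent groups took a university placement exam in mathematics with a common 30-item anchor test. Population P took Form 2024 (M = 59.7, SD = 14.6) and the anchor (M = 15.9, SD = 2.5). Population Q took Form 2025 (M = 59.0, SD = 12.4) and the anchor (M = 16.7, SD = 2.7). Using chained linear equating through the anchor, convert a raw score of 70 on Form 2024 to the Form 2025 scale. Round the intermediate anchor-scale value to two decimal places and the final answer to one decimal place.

Form 2024 → anchor (Population P): v = (2.5/14.6)(70 − 59.7) + 15.9 = 17.66
anchor → Form 2025 (Population Q): y = (12.4/2.7)(17.66 − 16.7) + 59.0 = 63.4

63.4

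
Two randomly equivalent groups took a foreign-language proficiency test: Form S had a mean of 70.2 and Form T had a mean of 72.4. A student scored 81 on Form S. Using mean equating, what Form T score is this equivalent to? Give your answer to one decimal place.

Mean equating: y = x + (M_Y − M_X) = 81 + (72.4 − 70.2) = 83.2

83.2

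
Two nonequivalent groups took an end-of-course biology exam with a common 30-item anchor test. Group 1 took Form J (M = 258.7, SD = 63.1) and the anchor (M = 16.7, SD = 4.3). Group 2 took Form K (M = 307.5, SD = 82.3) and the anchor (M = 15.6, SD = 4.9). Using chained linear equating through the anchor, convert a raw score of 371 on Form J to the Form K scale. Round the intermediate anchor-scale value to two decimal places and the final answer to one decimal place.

Form J → anchor (Group 1): v = (4.3/63.1)(371 − 258.7) + 16.7 = 24.35
anchor → Form K (Group 2): y = (82.3/4.9)(24.35 − 15.6) + 307.5 = 454.5

454.5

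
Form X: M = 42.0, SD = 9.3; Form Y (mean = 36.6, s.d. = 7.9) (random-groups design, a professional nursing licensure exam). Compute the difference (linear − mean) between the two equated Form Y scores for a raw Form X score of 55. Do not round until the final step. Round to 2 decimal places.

-1.96

Mean-equated: 55 + (36.6 − 42.0) = 49.60
Linear-equated: (7.9/9.3)(55 − 42.0) + 36.6 = 47.643
Difference = 47.643 − 49.60 = -1.96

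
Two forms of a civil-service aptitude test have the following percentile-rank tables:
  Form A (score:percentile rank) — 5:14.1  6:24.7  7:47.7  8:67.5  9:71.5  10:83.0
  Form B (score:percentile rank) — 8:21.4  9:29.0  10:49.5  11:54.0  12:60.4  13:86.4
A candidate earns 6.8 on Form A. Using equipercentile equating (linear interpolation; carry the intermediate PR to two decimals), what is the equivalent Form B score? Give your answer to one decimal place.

PR of 6.8 on Form A: 24.7 + (6.8 − 6)/(7 − 6) × (47.7 − 24.7) = 43.10
On Form B, PR 43.10 falls between score 9 (PR 29.0) and 10 (PR 49.5).
Interpolate: 9 + (43.10 − 29.0)/(49.5 − 29.0) × (10 − 9) = 9.7

9.7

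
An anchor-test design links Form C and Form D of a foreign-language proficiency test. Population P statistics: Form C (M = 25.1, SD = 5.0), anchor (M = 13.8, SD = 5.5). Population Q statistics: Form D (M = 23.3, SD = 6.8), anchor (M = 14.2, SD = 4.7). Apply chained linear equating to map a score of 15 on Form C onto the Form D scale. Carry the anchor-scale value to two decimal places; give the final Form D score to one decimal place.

6.6

Form C → anchor (Population P): v = (5.5/5.0)(15 − 25.1) + 13.8 = 2.69
anchor → Form D (Population Q): y = (6.8/4.7)(2.69 − 14.2) + 23.3 = 6.6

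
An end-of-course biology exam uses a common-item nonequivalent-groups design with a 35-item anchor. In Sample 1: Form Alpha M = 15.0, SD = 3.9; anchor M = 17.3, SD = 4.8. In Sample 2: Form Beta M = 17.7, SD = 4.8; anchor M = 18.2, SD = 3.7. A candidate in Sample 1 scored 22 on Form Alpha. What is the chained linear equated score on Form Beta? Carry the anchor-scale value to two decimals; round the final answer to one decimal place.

Form Alpha → anchor (Sample 1): v = (4.8/3.9)(22 − 15.0) + 17.3 = 25.92
anchor → Form Beta (Sample 2): y = (4.8/3.7)(25.92 − 18.2) + 17.7 = 27.7

27.7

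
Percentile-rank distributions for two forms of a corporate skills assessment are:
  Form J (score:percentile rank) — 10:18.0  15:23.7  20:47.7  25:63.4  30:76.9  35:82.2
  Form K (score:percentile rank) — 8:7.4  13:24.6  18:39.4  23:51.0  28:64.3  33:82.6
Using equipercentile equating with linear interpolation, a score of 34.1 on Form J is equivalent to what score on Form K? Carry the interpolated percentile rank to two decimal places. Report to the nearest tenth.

PR of 34.1 on Form J: 76.9 + (34.1 − 30)/(35 − 30) × (82.2 − 76.9) = 81.25
On Form K, PR 81.25 falls between score 28 (PR 64.3) and 33 (PR 82.6).
Interpolate: 28 + (81.25 − 64.3)/(82.6 − 64.3) × (33 − 28) = 32.6

32.6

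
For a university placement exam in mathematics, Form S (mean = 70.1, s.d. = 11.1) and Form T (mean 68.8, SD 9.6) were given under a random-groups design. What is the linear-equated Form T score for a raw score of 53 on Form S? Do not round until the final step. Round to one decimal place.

Linear equating: y = (SD_Y/SD_X)(x − M_X) + M_Y
y = (9.6/11.1)(53 − 70.1) + 68.8
y = 0.864865 × -17.1 + 68.8 = -14.7892 + 68.8 = 54.0

54.0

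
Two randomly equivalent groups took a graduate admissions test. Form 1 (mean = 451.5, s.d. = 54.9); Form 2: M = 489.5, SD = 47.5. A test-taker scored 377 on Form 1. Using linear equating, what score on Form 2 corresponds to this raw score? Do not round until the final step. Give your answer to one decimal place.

Linear equating: y = (SD_Y/SD_X)(x − M_X) + M_Y
y = (47.5/54.9)(377 − 451.5) + 489.5
y = 0.865209 × -74.5 + 489.5 = -64.4581 + 489.5 = 425.0

425.0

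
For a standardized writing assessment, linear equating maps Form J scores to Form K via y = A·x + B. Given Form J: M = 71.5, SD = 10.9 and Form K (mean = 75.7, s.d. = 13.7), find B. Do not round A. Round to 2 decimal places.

-14.17

A = SD_Y / SD_X = 13.7 / 10.9 = 1.256881
B = M_Y − A·M_X = 75.7 − 1.256881 × 71.5 = -14.17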